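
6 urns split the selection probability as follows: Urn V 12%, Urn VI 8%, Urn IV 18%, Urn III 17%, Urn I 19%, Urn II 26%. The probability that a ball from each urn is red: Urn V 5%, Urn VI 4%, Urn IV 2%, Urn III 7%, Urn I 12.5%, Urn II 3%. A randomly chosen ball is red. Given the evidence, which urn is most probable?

Unnormalized posteriors (prior × likelihood):
  Urn V: 0.12 × 0.05 = 0.006
  Urn VI: 0.08 × 0.04 = 0.0032
  Urn IV: 0.18 × 0.02 = 0.0036
  Urn III: 0.17 × 0.07 = 0.0119
  Urn I: 0.19 × 0.125 = 0.02375
  Urn II: 0.26 × 0.03 = 0.0078
Normalizing constant = 0.05625.
Largest term belongs to Urn I, so Urn I is most probable.

Urn I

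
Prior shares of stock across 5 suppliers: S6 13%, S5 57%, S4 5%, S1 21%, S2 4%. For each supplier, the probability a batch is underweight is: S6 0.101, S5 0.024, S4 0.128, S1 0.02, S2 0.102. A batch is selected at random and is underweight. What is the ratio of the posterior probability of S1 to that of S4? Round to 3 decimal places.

By Bayes' rule, posterior ∝ prior × likelihood:
  S6: 0.13 × 0.101 = 0.01313
  S5: 0.57 × 0.024 = 0.01368
  S4: 0.05 × 0.128 = 0.0064
  S1: 0.21 × 0.02 = 0.0042
  S2: 0.04 × 0.102 = 0.00408
Sum = 0.04149.
The ratio is 0.0042 / 0.0064 (the normalizer cancels) = 0.656.

0.656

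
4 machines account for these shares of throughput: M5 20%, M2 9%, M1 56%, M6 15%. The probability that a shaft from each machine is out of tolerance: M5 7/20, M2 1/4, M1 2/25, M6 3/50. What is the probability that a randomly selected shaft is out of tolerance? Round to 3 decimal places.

Compute prior × likelihood for every hypothesis:
  M5: 0.2 × 0.35 = 0.07
  M2: 0.09 × 0.25 = 0.0225
  M1: 0.56 × 0.08 = 0.0448
  M6: 0.15 × 0.06 = 0.009
P(oversize) = 0.07 + 0.0225 + 0.0448 + 0.009 = 0.1463 → 0.146.

0.146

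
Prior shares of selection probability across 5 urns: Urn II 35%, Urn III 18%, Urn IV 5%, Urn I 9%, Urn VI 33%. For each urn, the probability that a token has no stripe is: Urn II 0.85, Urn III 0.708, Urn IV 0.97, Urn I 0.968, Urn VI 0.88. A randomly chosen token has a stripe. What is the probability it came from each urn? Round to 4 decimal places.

Urn II 0.3523, Urn III 0.3527, Urn IV 0.0101, Urn I 0.0193, Urn VI 0.2657

Taking complements, P(striped | each) = Urn II 0.15, Urn III 0.292, Urn IV 0.03, Urn I 0.032, Urn VI 0.12.
Compute prior × likelihood for every hypothesis:
  Urn II: 0.35 × 0.15 = 0.0525
  Urn III: 0.18 × 0.292 = 0.05256
  Urn IV: 0.05 × 0.03 = 0.0015
  Urn I: 0.09 × 0.032 = 0.00288
  Urn VI: 0.33 × 0.12 = 0.0396
Total = 0.14904.
P(Urn II | striped) = 0.0525/0.14904 ≈ 0.3523
P(Urn III | striped) = 0.05256/0.14904 ≈ 0.3527
P(Urn IV | striped) = 0.0015/0.14904 ≈ 0.0101
P(Urn I | striped) = 0.00288/0.14904 ≈ 0.0193
P(Urn VI | striped) = 0.0396/0.14904 ≈ 0.2657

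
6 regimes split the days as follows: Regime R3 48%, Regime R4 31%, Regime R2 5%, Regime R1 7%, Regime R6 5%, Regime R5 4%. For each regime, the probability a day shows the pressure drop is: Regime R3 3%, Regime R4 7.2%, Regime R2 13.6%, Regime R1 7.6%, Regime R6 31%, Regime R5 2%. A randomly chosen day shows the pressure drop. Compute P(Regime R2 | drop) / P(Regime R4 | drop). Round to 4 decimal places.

0.3047

By Bayes' rule, posterior ∝ prior × likelihood:
  Regime R3: 0.48 × 0.03 = 0.0144
  Regime R4: 0.31 × 0.072 = 0.02232
  Regime R2: 0.05 × 0.136 = 0.0068
  Regime R1: 0.07 × 0.076 = 0.00532
  Regime R6: 0.05 × 0.31 = 0.0155
  Regime R5: 0.04 × 0.02 = 0.0008
Sum = 0.06514.
The ratio is 0.0068 / 0.02232 (the normalizer cancels) = 0.3047.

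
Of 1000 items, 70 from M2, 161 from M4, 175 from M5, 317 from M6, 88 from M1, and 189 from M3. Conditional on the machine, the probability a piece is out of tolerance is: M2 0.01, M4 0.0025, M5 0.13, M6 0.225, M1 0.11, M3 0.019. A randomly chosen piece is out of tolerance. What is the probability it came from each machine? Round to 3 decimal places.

M2 0.006, M4 0.004, M5 0.210, M6 0.658, M1 0.089, M3 0.033

Prior × likelihood for each hypothesis:
  M2: 0.07 × 0.01 = 0.0007
  M4: 0.161 × 0.0025 = 0.0004025
  M5: 0.175 × 0.13 = 0.02275
  M6: 0.317 × 0.225 = 0.071325
  M1: 0.088 × 0.11 = 0.00968
  M3: 0.189 × 0.019 = 0.003591
Total = 0.1084485.
P(M2 | oversize) = 0.0007/0.1084485 ≈ 0.006
P(M4 | oversize) = 0.0004025/0.1084485 ≈ 0.004
P(M5 | oversize) = 0.02275/0.1084485 ≈ 0.210
P(M6 | oversize) = 0.071325/0.1084485 ≈ 0.658
P(M1 | oversize) = 0.00968/0.1084485 ≈ 0.089
P(M3 | oversize) = 0.003591/0.1084485 ≈ 0.033
(Check: 0.006+0.004+0.210+0.658+0.089+0.033 = 1.000.)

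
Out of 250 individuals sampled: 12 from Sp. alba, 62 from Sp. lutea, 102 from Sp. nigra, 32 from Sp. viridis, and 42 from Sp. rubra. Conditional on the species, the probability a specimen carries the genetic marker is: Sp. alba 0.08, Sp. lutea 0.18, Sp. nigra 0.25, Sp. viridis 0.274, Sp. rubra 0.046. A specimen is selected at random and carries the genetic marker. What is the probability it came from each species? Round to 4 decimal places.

Sp. alba 0.0199, Sp. lutea 0.2310, Sp. nigra 0.5277, Sp. viridis 0.1815, Sp. rubra 0.0400

Prior × likelihood for each hypothesis:
  Sp. alba: 0.048 × 0.08 = 0.00384
  Sp. lutea: 0.248 × 0.18 = 0.04464
  Sp. nigra: 0.408 × 0.25 = 0.102
  Sp. viridis: 0.128 × 0.274 = 0.035072
  Sp. rubra: 0.168 × 0.046 = 0.007728
Total = 0.19328.
P(Sp. alba | marker) = 0.00384/0.19328 ≈ 0.0199
P(Sp. lutea | marker) = 0.04464/0.19328 ≈ 0.2310
P(Sp. nigra | marker) = 0.102/0.19328 ≈ 0.5277
P(Sp. viridis | marker) = 0.035072/0.19328 ≈ 0.1815
P(Sp. rubra | marker) = 0.007728/0.19328 ≈ 0.0400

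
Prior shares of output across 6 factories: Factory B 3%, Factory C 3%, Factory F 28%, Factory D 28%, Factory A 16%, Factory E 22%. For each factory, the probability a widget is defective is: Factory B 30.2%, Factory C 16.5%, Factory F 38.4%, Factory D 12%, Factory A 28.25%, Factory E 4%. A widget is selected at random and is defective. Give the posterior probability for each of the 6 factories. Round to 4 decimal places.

Prior × likelihood for each hypothesis:
  Factory B: 0.03 × 0.302 = 0.00906
  Factory C: 0.03 × 0.165 = 0.00495
  Factory F: 0.28 × 0.384 = 0.10752
  Factory D: 0.28 × 0.12 = 0.0336
  Factory A: 0.16 × 0.2825 = 0.0452
  Factory E: 0.22 × 0.04 = 0.0088
Sum = 0.20913.
P(Factory B | defective) = 0.00906/0.20913 ≈ 0.0433
P(Factory C | defective) = 0.00495/0.20913 ≈ 0.0237
P(Factory F | defective) = 0.10752/0.20913 ≈ 0.5141
P(Factory D | defective) = 0.0336/0.20913 ≈ 0.1607
P(Factory A | defective) = 0.0452/0.20913 ≈ 0.2161
P(Factory E | defective) = 0.0088/0.20913 ≈ 0.0421

Factory B 0.0433, Factory C 0.0237, Factory F 0.5141, Factory D 0.1607, Factory A 0.2161, Factory E 0.0421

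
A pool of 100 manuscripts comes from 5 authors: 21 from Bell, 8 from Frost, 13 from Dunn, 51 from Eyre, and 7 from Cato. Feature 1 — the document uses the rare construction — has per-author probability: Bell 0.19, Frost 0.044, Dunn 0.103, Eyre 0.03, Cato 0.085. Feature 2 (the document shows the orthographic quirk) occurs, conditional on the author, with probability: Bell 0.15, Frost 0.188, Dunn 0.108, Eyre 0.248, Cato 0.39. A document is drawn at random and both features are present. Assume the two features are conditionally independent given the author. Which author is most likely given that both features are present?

Bell

Compute prior × likelihood for every hypothesis:
  Bell: 0.21 × 0.19 × 0.15 = 0.005985
  Frost: 0.08 × 0.044 × 0.188 = 0.00066176
  Dunn: 0.13 × 0.103 × 0.108 = 0.00144612
  Eyre: 0.51 × 0.03 × 0.248 = 0.0037944
  Cato: 0.07 × 0.085 × 0.39 = 0.0023205
Sum = 0.01420778.
Largest term belongs to Bell, so Bell is most probable.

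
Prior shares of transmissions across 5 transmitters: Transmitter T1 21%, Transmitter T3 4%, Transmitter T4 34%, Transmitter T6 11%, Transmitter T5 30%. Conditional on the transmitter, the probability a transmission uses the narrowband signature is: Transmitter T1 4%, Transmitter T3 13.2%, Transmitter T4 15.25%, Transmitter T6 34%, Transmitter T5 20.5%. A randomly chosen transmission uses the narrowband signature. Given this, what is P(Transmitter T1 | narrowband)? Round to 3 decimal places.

0.051

Compute prior × likelihood for every hypothesis:
  Transmitter T1: 0.21 × 0.04 = 0.0084
  Transmitter T3: 0.04 × 0.132 = 0.00528
  Transmitter T4: 0.34 × 0.1525 = 0.05185
  Transmitter T6: 0.11 × 0.34 = 0.0374
  Transmitter T5: 0.3 × 0.205 = 0.0615
Normalizing constant = 0.16443.
P(Transmitter T1 | evidence) = 0.0084 / 0.16443 ≈ 0.051.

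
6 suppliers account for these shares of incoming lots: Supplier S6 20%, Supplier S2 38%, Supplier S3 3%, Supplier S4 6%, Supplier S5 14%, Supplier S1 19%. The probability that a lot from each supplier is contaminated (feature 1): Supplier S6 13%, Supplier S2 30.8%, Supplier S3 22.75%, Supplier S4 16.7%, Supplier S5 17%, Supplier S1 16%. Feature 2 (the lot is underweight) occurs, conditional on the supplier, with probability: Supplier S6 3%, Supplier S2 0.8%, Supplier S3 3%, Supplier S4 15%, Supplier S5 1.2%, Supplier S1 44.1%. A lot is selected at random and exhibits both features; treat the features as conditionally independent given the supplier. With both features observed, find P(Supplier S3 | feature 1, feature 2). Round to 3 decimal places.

By Bayes' rule, posterior ∝ prior × likelihood:
  Supplier S6: 0.2 × 0.13 × 0.03 = 0.00078
  Supplier S2: 0.38 × 0.308 × 0.008 = 0.00093632
  Supplier S3: 0.03 × 0.2275 × 0.03 = 0.00020475
  Supplier S4: 0.06 × 0.167 × 0.15 = 0.001503
  Supplier S5: 0.14 × 0.17 × 0.012 = 0.0002856
  Supplier S1: 0.19 × 0.16 × 0.441 = 0.0134064
Total = 0.01711607.
P(Supplier S3 | evidence) = 0.00020475 / 0.01711607 ≈ 0.012.

0.012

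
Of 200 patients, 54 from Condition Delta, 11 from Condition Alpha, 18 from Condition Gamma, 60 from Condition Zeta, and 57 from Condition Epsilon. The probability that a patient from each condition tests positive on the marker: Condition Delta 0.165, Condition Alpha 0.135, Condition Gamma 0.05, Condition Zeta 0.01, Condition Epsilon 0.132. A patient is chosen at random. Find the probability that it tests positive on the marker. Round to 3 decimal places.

Prior × likelihood for each hypothesis:
  Condition Delta: 0.27 × 0.165 = 0.04455
  Condition Alpha: 0.055 × 0.135 = 0.007425
  Condition Gamma: 0.09 × 0.05 = 0.0045
  Condition Zeta: 0.3 × 0.01 = 0.003
  Condition Epsilon: 0.285 × 0.132 = 0.03762
P(marker-positive) = 0.04455 + 0.007425 + 0.0045 + 0.003 + 0.03762 = 0.097095 → 0.097.

0.097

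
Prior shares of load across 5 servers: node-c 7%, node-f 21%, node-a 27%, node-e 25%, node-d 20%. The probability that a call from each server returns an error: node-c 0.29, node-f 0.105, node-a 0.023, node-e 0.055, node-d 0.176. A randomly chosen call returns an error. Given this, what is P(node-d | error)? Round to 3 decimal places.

Unnormalized posteriors (prior × likelihood):
  node-c: 0.07 × 0.29 = 0.0203
  node-f: 0.21 × 0.105 = 0.02205
  node-a: 0.27 × 0.023 = 0.00621
  node-e: 0.25 × 0.055 = 0.01375
  node-d: 0.2 × 0.176 = 0.0352
Total = 0.09751.
P(node-d | evidence) = 0.0352 / 0.09751 ≈ 0.361.

0.361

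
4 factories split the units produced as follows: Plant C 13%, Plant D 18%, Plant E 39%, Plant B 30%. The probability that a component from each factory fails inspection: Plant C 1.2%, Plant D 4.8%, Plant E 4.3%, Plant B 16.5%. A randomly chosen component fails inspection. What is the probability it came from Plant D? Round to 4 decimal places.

Compute prior × likelihood for every hypothesis:
  Plant C: 0.13 × 0.012 = 0.00156
  Plant D: 0.18 × 0.048 = 0.00864
  Plant E: 0.39 × 0.043 = 0.01677
  Plant B: 0.3 × 0.165 = 0.0495
Sum = 0.07647.
P(Plant D | evidence) = 0.00864 / 0.07647 ≈ 0.1130.

0.1130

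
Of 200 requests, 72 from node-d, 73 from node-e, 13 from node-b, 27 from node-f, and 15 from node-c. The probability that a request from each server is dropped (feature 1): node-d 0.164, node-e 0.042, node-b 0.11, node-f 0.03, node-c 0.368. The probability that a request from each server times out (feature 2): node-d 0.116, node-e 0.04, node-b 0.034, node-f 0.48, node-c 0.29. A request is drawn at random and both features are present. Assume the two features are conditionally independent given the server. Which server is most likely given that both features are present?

Unnormalized posteriors (prior × likelihood):
  node-d: 0.36 × 0.164 × 0.116 = 0.00684864
  node-e: 0.365 × 0.042 × 0.04 = 0.0006132
  node-b: 0.065 × 0.11 × 0.034 = 0.0002431
  node-f: 0.135 × 0.03 × 0.48 = 0.001944
  node-c: 0.075 × 0.368 × 0.29 = 0.008004
Sum = 0.01765294.
Largest term belongs to node-c, so node-c is most probable.

node-c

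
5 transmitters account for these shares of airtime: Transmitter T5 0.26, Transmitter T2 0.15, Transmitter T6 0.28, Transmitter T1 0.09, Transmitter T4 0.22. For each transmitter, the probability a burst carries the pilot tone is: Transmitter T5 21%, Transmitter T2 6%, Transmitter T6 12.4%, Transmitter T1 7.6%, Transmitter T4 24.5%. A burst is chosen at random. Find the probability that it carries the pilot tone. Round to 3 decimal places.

Compute prior × likelihood for every hypothesis:
  Transmitter T5: 0.26 × 0.21 = 0.0546
  Transmitter T2: 0.15 × 0.06 = 0.009
  Transmitter T6: 0.28 × 0.124 = 0.03472
  Transmitter T1: 0.09 × 0.076 = 0.00684
  Transmitter T4: 0.22 × 0.245 = 0.0539
P(pilot) = 0.0546 + 0.009 + 0.03472 + 0.00684 + 0.0539 = 0.15906 → 0.159.

0.159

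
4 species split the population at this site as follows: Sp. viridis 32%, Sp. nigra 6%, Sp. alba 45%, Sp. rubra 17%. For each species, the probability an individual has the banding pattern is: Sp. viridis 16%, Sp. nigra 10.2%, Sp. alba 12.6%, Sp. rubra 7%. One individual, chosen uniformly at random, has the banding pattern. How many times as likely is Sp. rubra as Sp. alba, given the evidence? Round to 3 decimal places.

By Bayes' rule, posterior ∝ prior × likelihood:
  Sp. viridis: 0.32 × 0.16 = 0.0512
  Sp. nigra: 0.06 × 0.102 = 0.00612
  Sp. alba: 0.45 × 0.126 = 0.0567
  Sp. rubra: 0.17 × 0.07 = 0.0119
Total = 0.12592.
The ratio is 0.0119 / 0.0567 (the normalizer cancels) = 0.210.

0.210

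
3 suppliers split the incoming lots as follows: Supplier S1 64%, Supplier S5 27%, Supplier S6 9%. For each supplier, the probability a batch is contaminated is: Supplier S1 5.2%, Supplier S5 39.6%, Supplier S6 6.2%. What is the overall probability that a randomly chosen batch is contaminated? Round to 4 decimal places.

Compute prior × likelihood for every hypothesis:
  Supplier S1: 0.64 × 0.052 = 0.03328
  Supplier S5: 0.27 × 0.396 = 0.10692
  Supplier S6: 0.09 × 0.062 = 0.00558
P(contaminated) = 0.03328 + 0.10692 + 0.00558 = 0.14578 → 0.1458.

0.1458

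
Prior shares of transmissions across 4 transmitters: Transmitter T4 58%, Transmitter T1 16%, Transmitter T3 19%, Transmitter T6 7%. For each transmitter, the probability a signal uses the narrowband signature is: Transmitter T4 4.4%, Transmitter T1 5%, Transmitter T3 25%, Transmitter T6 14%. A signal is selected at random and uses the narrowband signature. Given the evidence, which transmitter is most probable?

Prior × likelihood for each hypothesis:
  Transmitter T4: 0.58 × 0.044 = 0.02552
  Transmitter T1: 0.16 × 0.05 = 0.008
  Transmitter T3: 0.19 × 0.25 = 0.0475
  Transmitter T6: 0.07 × 0.14 = 0.0098
Sum = 0.09082.
Largest term belongs to Transmitter T3, so Transmitter T3 is most probable.

Transmitter T3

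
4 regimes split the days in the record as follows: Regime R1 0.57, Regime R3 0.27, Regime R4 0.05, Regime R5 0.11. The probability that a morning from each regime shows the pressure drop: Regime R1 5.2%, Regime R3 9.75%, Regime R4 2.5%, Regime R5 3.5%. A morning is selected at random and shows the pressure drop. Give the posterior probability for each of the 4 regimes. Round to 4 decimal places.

Prior × likelihood for each hypothesis:
  Regime R1: 0.57 × 0.052 = 0.02964
  Regime R3: 0.27 × 0.0975 = 0.026325
  Regime R4: 0.05 × 0.025 = 0.00125
  Regime R5: 0.11 × 0.035 = 0.00385
Total = 0.061065.
P(Regime R1 | drop) = 0.02964/0.061065 ≈ 0.4854
P(Regime R3 | drop) = 0.026325/0.061065 ≈ 0.4311
P(Regime R4 | drop) = 0.00125/0.061065 ≈ 0.0205
P(Regime R5 | drop) = 0.00385/0.061065 ≈ 0.0630
(Check: 0.4854+0.4311+0.0205+0.0630 = 1.0000.)

Regime R1 0.4854, Regime R3 0.4311, Regime R4 0.0205, Regime R5 0.0630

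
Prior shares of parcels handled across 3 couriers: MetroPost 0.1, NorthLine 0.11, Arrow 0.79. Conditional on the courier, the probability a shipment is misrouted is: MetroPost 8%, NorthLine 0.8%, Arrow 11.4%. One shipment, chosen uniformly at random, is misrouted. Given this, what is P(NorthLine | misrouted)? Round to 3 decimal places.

Compute prior × likelihood for every hypothesis:
  MetroPost: 0.1 × 0.08 = 0.008
  NorthLine: 0.11 × 0.008 = 0.00088
  Arrow: 0.79 × 0.114 = 0.09006
Total = 0.09894.
P(NorthLine | evidence) = 0.00088 / 0.09894 ≈ 0.009.

0.009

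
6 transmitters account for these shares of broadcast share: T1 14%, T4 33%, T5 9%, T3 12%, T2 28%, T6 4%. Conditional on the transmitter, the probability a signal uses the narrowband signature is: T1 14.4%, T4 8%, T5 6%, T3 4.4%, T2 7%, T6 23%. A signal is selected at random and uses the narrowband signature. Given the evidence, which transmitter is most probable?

Compute prior × likelihood for every hypothesis:
  T1: 0.14 × 0.144 = 0.02016
  T4: 0.33 × 0.08 = 0.0264
  T5: 0.09 × 0.06 = 0.0054
  T3: 0.12 × 0.044 = 0.00528
  T2: 0.28 × 0.07 = 0.0196
  T6: 0.04 × 0.23 = 0.0092
Total = 0.08604.
Largest term belongs to T4, so T4 is most probable.

T4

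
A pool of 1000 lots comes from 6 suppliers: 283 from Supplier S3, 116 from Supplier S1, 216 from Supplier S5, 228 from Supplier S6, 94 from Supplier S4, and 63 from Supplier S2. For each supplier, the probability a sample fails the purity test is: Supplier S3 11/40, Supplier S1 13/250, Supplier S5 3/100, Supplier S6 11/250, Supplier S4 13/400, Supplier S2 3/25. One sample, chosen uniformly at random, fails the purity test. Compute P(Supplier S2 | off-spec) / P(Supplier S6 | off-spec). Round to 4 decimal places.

Prior × likelihood for each hypothesis:
  Supplier S3: 0.283 × 0.275 = 0.077825
  Supplier S1: 0.116 × 0.052 = 0.006032
  Supplier S5: 0.216 × 0.03 = 0.00648
  Supplier S6: 0.228 × 0.044 = 0.010032
  Supplier S4: 0.094 × 0.0325 = 0.003055
  Supplier S2: 0.063 × 0.12 = 0.00756
Sum = 0.110984.
The ratio is 0.00756 / 0.010032 (the normalizer cancels) = 0.7536.

0.7536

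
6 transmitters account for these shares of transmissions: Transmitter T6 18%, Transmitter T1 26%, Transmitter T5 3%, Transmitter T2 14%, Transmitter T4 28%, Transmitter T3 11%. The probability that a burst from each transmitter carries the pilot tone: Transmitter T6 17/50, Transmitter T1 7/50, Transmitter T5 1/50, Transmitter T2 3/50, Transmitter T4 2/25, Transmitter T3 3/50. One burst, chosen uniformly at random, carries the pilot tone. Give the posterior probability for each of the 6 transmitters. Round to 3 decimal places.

Transmitter T6 0.451, Transmitter T1 0.268, Transmitter T5 0.004, Transmitter T2 0.062, Transmitter T4 0.165, Transmitter T3 0.049

By Bayes' rule, posterior ∝ prior × likelihood:
  Transmitter T6: 0.18 × 0.34 = 0.0612
  Transmitter T1: 0.26 × 0.14 = 0.0364
  Transmitter T5: 0.03 × 0.02 = 0.0006
  Transmitter T2: 0.14 × 0.06 = 0.0084
  Transmitter T4: 0.28 × 0.08 = 0.0224
  Transmitter T3: 0.11 × 0.06 = 0.0066
Sum = 0.1356.
P(Transmitter T6 | pilot) = 0.0612/0.1356 ≈ 0.451
P(Transmitter T1 | pilot) = 0.0364/0.1356 ≈ 0.268
P(Transmitter T5 | pilot) = 0.0006/0.1356 ≈ 0.004
P(Transmitter T2 | pilot) = 0.0084/0.1356 ≈ 0.062
P(Transmitter T4 | pilot) = 0.0224/0.1356 ≈ 0.165
P(Transmitter T3 | pilot) = 0.0066/0.1356 ≈ 0.049
(Check: 0.451+0.268+0.004+0.062+0.165+0.049 = 0.999.)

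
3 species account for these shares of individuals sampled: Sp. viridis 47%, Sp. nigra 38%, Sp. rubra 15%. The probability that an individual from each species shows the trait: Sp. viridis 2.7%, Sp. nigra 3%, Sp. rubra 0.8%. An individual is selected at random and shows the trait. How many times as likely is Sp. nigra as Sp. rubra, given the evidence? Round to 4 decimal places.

Compute prior × likelihood for every hypothesis:
  Sp. viridis: 0.47 × 0.027 = 0.01269
  Sp. nigra: 0.38 × 0.03 = 0.0114
  Sp. rubra: 0.15 × 0.008 = 0.0012
Normalizing constant = 0.02529.
The ratio is 0.0114 / 0.0012 (the normalizer cancels) = 9.5000.

9.5000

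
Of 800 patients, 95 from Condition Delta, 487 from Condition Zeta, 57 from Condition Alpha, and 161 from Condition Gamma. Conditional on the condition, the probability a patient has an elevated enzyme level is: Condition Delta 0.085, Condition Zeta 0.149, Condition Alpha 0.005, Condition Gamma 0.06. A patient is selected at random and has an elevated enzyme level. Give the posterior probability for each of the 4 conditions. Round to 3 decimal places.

Condition Delta 0.089, Condition Zeta 0.801, Condition Alpha 0.003, Condition Gamma 0.107

Compute prior × likelihood for every hypothesis:
  Condition Delta: 0.11875 × 0.085 = 0.01009375
  Condition Zeta: 0.60875 × 0.149 = 0.09070375
  Condition Alpha: 0.07125 × 0.005 = 0.00035625
  Condition Gamma: 0.20125 × 0.06 = 0.012075
Sum = 0.11322875.
P(Condition Delta | elevated) = 0.01009375/0.11322875 ≈ 0.089
P(Condition Zeta | elevated) = 0.09070375/0.11322875 ≈ 0.801
P(Condition Alpha | elevated) = 0.00035625/0.11322875 ≈ 0.003
P(Condition Gamma | elevated) = 0.012075/0.11322875 ≈ 0.107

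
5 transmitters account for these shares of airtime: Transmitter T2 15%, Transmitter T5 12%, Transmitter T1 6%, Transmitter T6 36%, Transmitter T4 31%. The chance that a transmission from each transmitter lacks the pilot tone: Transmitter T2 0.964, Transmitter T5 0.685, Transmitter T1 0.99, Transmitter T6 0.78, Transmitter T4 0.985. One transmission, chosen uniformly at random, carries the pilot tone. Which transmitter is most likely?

Taking complements, P(pilot | each) = Transmitter T2 0.036, Transmitter T5 0.315, Transmitter T1 0.01, Transmitter T6 0.22, Transmitter T4 0.015.
By Bayes' rule, posterior ∝ prior × likelihood:
  Transmitter T2: 0.15 × 0.036 = 0.0054
  Transmitter T5: 0.12 × 0.315 = 0.0378
  Transmitter T1: 0.06 × 0.01 = 0.0006
  Transmitter T6: 0.36 × 0.22 = 0.0792
  Transmitter T4: 0.31 × 0.015 = 0.00465
Normalizing constant = 0.12765.
Largest term belongs to Transmitter T6, so Transmitter T6 is most probable.

Transmitter T6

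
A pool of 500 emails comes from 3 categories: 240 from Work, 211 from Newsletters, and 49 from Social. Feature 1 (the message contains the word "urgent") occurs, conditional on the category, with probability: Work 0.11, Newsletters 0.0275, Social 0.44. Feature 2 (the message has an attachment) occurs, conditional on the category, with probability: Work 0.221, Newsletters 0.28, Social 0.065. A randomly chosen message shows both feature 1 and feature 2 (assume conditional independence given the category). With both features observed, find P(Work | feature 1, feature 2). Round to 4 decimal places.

0.6585

Prior × likelihood for each hypothesis:
  Work: 0.48 × 0.11 × 0.221 = 0.0116688
  Newsletters: 0.422 × 0.0275 × 0.28 = 0.0032494
  Social: 0.098 × 0.44 × 0.065 = 0.0028028
Total = 0.017721.
P(Work | evidence) = 0.0116688 / 0.017721 ≈ 0.6585.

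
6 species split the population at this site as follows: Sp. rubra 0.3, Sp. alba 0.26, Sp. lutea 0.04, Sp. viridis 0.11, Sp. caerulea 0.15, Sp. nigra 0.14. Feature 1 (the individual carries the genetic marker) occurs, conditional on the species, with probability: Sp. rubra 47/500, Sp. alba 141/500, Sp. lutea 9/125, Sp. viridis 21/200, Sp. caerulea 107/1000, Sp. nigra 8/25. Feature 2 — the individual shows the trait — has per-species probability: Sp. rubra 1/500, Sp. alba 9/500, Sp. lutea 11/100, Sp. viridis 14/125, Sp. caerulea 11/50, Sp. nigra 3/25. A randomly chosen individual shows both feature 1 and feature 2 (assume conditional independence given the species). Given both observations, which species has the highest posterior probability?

Sp. nigra

Compute prior × likelihood for every hypothesis:
  Sp. rubra: 0.3 × 0.094 × 0.002 = 0.0000564
  Sp. alba: 0.26 × 0.282 × 0.018 = 0.00131976
  Sp. lutea: 0.04 × 0.072 × 0.11 = 0.0003168
  Sp. viridis: 0.11 × 0.105 × 0.112 = 0.0012936
  Sp. caerulea: 0.15 × 0.107 × 0.22 = 0.003531
  Sp. nigra: 0.14 × 0.32 × 0.12 = 0.005376
Normalizing constant = 0.01189356.
Largest term belongs to Sp. nigra, so Sp. nigra is most probable.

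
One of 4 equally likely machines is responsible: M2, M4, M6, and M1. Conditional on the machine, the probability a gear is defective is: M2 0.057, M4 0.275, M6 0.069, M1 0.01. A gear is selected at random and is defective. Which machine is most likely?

M4

Since the prior is uniform, the posterior is proportional to the likelihood:
  M2: 0.057
  M4: 0.275
  M6: 0.069
  M1: 0.01
Total = 0.411.
Largest term belongs to M4, so M4 is most probable.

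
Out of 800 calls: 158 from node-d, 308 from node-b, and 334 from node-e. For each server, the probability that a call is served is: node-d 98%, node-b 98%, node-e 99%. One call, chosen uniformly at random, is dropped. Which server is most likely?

node-b

Taking complements, P(dropped | each) = node-d 0.02, node-b 0.02, node-e 0.01.
By Bayes' rule, posterior ∝ prior × likelihood:
  node-d: 0.1975 × 0.02 = 0.00395
  node-b: 0.385 × 0.02 = 0.0077
  node-e: 0.4175 × 0.01 = 0.004175
Total = 0.015825.
Largest term belongs to node-b, so node-b is most probable.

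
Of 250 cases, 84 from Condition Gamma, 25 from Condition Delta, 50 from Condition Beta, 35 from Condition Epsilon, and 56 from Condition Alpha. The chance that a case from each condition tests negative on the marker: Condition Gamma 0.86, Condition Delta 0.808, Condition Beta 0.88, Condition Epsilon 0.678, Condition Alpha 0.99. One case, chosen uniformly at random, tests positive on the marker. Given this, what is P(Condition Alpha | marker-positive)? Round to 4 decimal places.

Taking complements, P(marker-positive | each) = Condition Gamma 0.14, Condition Delta 0.192, Condition Beta 0.12, Condition Epsilon 0.322, Condition Alpha 0.01.
Unnormalized posteriors (prior × likelihood):
  Condition Gamma: 0.336 × 0.14 = 0.04704
  Condition Delta: 0.1 × 0.192 = 0.0192
  Condition Beta: 0.2 × 0.12 = 0.024
  Condition Epsilon: 0.14 × 0.322 = 0.04508
  Condition Alpha: 0.224 × 0.01 = 0.00224
Sum = 0.13756.
P(Condition Alpha | evidence) = 0.00224 / 0.13756 ≈ 0.0163.

0.0163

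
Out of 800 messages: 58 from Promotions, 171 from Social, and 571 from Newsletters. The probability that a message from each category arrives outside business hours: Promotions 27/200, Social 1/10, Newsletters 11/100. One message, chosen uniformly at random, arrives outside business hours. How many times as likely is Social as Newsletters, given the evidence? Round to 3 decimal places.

0.272

Compute prior × likelihood for every hypothesis:
  Promotions: 0.0725 × 0.135 = 0.0097875
  Social: 0.21375 × 0.1 = 0.021375
  Newsletters: 0.71375 × 0.11 = 0.0785125
Total = 0.109675.
The ratio is 0.021375 / 0.0785125 (the normalizer cancels) = 0.272.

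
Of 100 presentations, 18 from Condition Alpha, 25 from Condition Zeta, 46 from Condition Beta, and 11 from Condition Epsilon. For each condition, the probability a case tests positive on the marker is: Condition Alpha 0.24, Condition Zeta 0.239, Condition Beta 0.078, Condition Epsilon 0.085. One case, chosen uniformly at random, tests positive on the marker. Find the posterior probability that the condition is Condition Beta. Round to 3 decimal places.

0.242

Unnormalized posteriors (prior × likelihood):
  Condition Alpha: 0.18 × 0.24 = 0.0432
  Condition Zeta: 0.25 × 0.239 = 0.05975
  Condition Beta: 0.46 × 0.078 = 0.03588
  Condition Epsilon: 0.11 × 0.085 = 0.00935
Total = 0.14818.
P(Condition Beta | evidence) = 0.03588 / 0.14818 ≈ 0.242.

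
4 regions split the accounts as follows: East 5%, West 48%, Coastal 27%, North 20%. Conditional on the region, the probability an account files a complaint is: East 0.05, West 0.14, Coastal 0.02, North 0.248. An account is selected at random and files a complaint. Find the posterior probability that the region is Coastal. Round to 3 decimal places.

0.043

By Bayes' rule, posterior ∝ prior × likelihood:
  East: 0.05 × 0.05 = 0.0025
  West: 0.48 × 0.14 = 0.0672
  Coastal: 0.27 × 0.02 = 0.0054
  North: 0.2 × 0.248 = 0.0496
Normalizing constant = 0.1247.
P(Coastal | evidence) = 0.0054 / 0.1247 ≈ 0.043.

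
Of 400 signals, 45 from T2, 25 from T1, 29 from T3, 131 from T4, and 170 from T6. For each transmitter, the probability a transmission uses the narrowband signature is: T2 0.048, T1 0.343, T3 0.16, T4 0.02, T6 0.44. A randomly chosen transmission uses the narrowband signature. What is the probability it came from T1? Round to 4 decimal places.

0.0924

Compute prior × likelihood for every hypothesis:
  T2: 0.1125 × 0.048 = 0.0054
  T1: 0.0625 × 0.343 = 0.0214375
  T3: 0.0725 × 0.16 = 0.0116
  T4: 0.3275 × 0.02 = 0.00655
  T6: 0.425 × 0.44 = 0.187
Total = 0.2319875.
P(T1 | evidence) = 0.0214375 / 0.2319875 ≈ 0.0924.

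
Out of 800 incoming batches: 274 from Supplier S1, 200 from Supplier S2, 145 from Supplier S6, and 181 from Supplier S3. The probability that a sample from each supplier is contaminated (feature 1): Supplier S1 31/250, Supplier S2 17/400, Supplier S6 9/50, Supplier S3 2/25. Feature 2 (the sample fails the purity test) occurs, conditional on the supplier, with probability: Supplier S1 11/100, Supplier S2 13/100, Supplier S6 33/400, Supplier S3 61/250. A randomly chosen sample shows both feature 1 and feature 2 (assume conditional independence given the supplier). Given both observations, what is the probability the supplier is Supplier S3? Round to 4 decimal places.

0.3356

By Bayes' rule, posterior ∝ prior × likelihood:
  Supplier S1: 0.3425 × 0.124 × 0.11 = 0.0046717
  Supplier S2: 0.25 × 0.0425 × 0.13 = 0.00138125
  Supplier S6: 0.18125 × 0.18 × 0.0825 = 0.0026915625
  Supplier S3: 0.22625 × 0.08 × 0.244 = 0.0044164
Total = 0.0131609125.
P(Supplier S3 | evidence) = 0.0044164 / 0.0131609125 ≈ 0.3356.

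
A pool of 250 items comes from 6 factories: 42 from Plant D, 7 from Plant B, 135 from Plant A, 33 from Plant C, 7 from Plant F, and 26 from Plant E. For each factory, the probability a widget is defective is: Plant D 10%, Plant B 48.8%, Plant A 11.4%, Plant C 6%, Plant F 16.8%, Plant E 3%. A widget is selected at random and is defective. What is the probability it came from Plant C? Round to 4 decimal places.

Compute prior × likelihood for every hypothesis:
  Plant D: 0.168 × 0.1 = 0.0168
  Plant B: 0.028 × 0.488 = 0.013664
  Plant A: 0.54 × 0.114 = 0.06156
  Plant C: 0.132 × 0.06 = 0.00792
  Plant F: 0.028 × 0.168 = 0.004704
  Plant E: 0.104 × 0.03 = 0.00312
Normalizing constant = 0.107768.
P(Plant C | evidence) = 0.00792 / 0.107768 ≈ 0.0735.

0.0735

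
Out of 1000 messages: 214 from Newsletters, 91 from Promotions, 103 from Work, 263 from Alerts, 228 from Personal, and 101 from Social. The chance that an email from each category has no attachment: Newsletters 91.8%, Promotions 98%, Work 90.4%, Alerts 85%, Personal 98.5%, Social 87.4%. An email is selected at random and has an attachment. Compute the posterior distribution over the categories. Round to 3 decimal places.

Newsletters 0.207, Promotions 0.021, Work 0.117, Alerts 0.465, Personal 0.040, Social 0.150

Taking complements, P(attachment | each) = Newsletters 0.082, Promotions 0.02, Work 0.096, Alerts 0.15, Personal 0.015, Social 0.126.
Unnormalized posteriors (prior × likelihood):
  Newsletters: 0.214 × 0.082 = 0.017548
  Promotions: 0.091 × 0.02 = 0.00182
  Work: 0.103 × 0.096 = 0.009888
  Alerts: 0.263 × 0.15 = 0.03945
  Personal: 0.228 × 0.015 = 0.00342
  Social: 0.101 × 0.126 = 0.012726
Normalizing constant = 0.084852.
P(Newsletters | attachment) = 0.017548/0.084852 ≈ 0.207
P(Promotions | attachment) = 0.00182/0.084852 ≈ 0.021
P(Work | attachment) = 0.009888/0.084852 ≈ 0.117
P(Alerts | attachment) = 0.03945/0.084852 ≈ 0.465
P(Personal | attachment) = 0.00342/0.084852 ≈ 0.040
P(Social | attachment) = 0.012726/0.084852 ≈ 0.150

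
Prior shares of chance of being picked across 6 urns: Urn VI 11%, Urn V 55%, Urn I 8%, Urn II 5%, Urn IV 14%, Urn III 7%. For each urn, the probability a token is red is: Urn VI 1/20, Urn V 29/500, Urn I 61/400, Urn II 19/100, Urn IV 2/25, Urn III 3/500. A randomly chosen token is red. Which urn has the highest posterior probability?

Urn V

Prior × likelihood for each hypothesis:
  Urn VI: 0.11 × 0.05 = 0.0055
  Urn V: 0.55 × 0.058 = 0.0319
  Urn I: 0.08 × 0.1525 = 0.0122
  Urn II: 0.05 × 0.19 = 0.0095
  Urn IV: 0.14 × 0.08 = 0.0112
  Urn III: 0.07 × 0.006 = 0.00042
Normalizing constant = 0.07072.
Largest term belongs to Urn V, so Urn V is most probable.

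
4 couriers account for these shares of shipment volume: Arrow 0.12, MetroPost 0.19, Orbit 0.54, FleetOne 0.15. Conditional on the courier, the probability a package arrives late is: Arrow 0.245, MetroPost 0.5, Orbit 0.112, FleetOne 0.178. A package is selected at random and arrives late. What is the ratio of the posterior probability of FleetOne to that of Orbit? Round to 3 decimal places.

0.441

Compute prior × likelihood for every hypothesis:
  Arrow: 0.12 × 0.245 = 0.0294
  MetroPost: 0.19 × 0.5 = 0.095
  Orbit: 0.54 × 0.112 = 0.06048
  FleetOne: 0.15 × 0.178 = 0.0267
Normalizing constant = 0.21158.
The ratio is 0.0267 / 0.06048 (the normalizer cancels) = 0.441.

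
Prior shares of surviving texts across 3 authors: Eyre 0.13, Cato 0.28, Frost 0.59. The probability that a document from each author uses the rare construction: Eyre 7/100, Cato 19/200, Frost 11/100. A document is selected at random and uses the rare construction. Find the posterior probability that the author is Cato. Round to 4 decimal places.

0.2644

By Bayes' rule, posterior ∝ prior × likelihood:
  Eyre: 0.13 × 0.07 = 0.0091
  Cato: 0.28 × 0.095 = 0.0266
  Frost: 0.59 × 0.11 = 0.0649
Total = 0.1006.
P(Cato | evidence) = 0.0266 / 0.1006 ≈ 0.2644.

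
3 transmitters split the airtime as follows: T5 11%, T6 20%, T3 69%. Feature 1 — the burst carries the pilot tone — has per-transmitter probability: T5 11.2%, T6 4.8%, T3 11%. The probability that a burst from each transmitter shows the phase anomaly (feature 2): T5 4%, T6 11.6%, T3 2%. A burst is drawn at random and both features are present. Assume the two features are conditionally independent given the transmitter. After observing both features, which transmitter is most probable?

T3

By Bayes' rule, posterior ∝ prior × likelihood:
  T5: 0.11 × 0.112 × 0.04 = 0.0004928
  T6: 0.2 × 0.048 × 0.116 = 0.0011136
  T3: 0.69 × 0.11 × 0.02 = 0.001518
Normalizing constant = 0.0031244.
Largest term belongs to T3, so T3 is most probable.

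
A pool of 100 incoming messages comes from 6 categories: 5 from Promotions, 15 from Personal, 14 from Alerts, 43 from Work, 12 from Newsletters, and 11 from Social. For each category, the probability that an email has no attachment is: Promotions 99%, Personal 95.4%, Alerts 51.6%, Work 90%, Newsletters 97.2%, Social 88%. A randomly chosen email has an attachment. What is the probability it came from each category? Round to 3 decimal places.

Promotions 0.004, Personal 0.051, Alerts 0.503, Work 0.319, Newsletters 0.025, Social 0.098

Taking complements, P(attachment | each) = Promotions 0.01, Personal 0.046, Alerts 0.484, Work 0.1, Newsletters 0.028, Social 0.12.
Unnormalized posteriors (prior × likelihood):
  Promotions: 0.05 × 0.01 = 0.0005
  Personal: 0.15 × 0.046 = 0.0069
  Alerts: 0.14 × 0.484 = 0.06776
  Work: 0.43 × 0.1 = 0.043
  Newsletters: 0.12 × 0.028 = 0.00336
  Social: 0.11 × 0.12 = 0.0132
Sum = 0.13472.
P(Promotions | attachment) = 0.0005/0.13472 ≈ 0.004
P(Personal | attachment) = 0.0069/0.13472 ≈ 0.051
P(Alerts | attachment) = 0.06776/0.13472 ≈ 0.503
P(Work | attachment) = 0.043/0.13472 ≈ 0.319
P(Newsletters | attachment) = 0.00336/0.13472 ≈ 0.025
P(Social | attachment) = 0.0132/0.13472 ≈ 0.098
(Check: 0.004+0.051+0.503+0.319+0.025+0.098 = 1.000.)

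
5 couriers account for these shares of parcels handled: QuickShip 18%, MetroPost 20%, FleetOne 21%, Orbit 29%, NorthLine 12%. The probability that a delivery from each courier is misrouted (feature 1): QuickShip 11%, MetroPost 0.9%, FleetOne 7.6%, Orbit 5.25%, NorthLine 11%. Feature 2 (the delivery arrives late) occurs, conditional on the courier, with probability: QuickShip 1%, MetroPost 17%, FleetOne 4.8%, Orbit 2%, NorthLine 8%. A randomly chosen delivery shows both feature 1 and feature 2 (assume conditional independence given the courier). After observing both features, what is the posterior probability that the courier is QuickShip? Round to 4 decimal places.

Unnormalized posteriors (prior × likelihood):
  QuickShip: 0.18 × 0.11 × 0.01 = 0.000198
  MetroPost: 0.2 × 0.009 × 0.17 = 0.000306
  FleetOne: 0.21 × 0.076 × 0.048 = 0.00076608
  Orbit: 0.29 × 0.0525 × 0.02 = 0.0003045
  NorthLine: 0.12 × 0.11 × 0.08 = 0.001056
Normalizing constant = 0.00263058.
P(QuickShip | evidence) = 0.000198 / 0.00263058 ≈ 0.0753.

0.0753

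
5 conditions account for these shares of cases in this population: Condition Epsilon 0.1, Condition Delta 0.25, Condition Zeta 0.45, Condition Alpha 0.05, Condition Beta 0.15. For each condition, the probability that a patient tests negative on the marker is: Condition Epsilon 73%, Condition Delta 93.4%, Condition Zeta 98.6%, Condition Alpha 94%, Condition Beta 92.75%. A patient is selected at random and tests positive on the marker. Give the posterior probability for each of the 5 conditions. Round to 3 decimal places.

Taking complements, P(marker-positive | each) = Condition Epsilon 0.27, Condition Delta 0.066, Condition Zeta 0.014, Condition Alpha 0.06, Condition Beta 0.0725.
Compute prior × likelihood for every hypothesis:
  Condition Epsilon: 0.1 × 0.27 = 0.027
  Condition Delta: 0.25 × 0.066 = 0.0165
  Condition Zeta: 0.45 × 0.014 = 0.0063
  Condition Alpha: 0.05 × 0.06 = 0.003
  Condition Beta: 0.15 × 0.0725 = 0.010875
Sum = 0.063675.
P(Condition Epsilon | marker-positive) = 0.027/0.063675 ≈ 0.424
P(Condition Delta | marker-positive) = 0.0165/0.063675 ≈ 0.259
P(Condition Zeta | marker-positive) = 0.0063/0.063675 ≈ 0.099
P(Condition Alpha | marker-positive) = 0.003/0.063675 ≈ 0.047
P(Condition Beta | marker-positive) = 0.010875/0.063675 ≈ 0.171

Condition Epsilon 0.424, Condition Delta 0.259, Condition Zeta 0.099, Condition Alpha 0.047, Condition Beta 0.171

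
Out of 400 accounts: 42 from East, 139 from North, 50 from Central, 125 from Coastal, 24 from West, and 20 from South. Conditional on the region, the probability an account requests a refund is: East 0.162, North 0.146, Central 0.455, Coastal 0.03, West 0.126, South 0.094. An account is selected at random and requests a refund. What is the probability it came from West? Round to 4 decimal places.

Compute prior × likelihood for every hypothesis:
  East: 0.105 × 0.162 = 0.01701
  North: 0.3475 × 0.146 = 0.050735
  Central: 0.125 × 0.455 = 0.056875
  Coastal: 0.3125 × 0.03 = 0.009375
  West: 0.06 × 0.126 = 0.00756
  South: 0.05 × 0.094 = 0.0047
Normalizing constant = 0.146255.
P(West | evidence) = 0.00756 / 0.146255 ≈ 0.0517.

0.0517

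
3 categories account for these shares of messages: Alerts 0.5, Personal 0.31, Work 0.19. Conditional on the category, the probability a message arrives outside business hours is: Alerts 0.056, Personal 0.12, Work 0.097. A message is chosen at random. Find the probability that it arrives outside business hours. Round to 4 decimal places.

0.0836

By Bayes' rule, posterior ∝ prior × likelihood:
  Alerts: 0.5 × 0.056 = 0.028
  Personal: 0.31 × 0.12 = 0.0372
  Work: 0.19 × 0.097 = 0.01843
P(off-hours) = 0.028 + 0.0372 + 0.01843 = 0.08363 → 0.0836.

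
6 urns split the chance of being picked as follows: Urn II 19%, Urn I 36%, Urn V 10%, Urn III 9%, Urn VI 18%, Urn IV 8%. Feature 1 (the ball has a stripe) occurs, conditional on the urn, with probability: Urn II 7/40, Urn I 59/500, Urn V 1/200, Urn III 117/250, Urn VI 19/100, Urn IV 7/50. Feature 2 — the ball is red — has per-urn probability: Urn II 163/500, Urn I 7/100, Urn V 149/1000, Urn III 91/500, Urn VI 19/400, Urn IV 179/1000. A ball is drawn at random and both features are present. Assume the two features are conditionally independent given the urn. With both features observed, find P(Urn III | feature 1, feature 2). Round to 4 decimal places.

By Bayes' rule, posterior ∝ prior × likelihood:
  Urn II: 0.19 × 0.175 × 0.326 = 0.0108395
  Urn I: 0.36 × 0.118 × 0.07 = 0.0029736
  Urn V: 0.1 × 0.005 × 0.149 = 0.0000745
  Urn III: 0.09 × 0.468 × 0.182 = 0.00766584
  Urn VI: 0.18 × 0.19 × 0.0475 = 0.0016245
  Urn IV: 0.08 × 0.14 × 0.179 = 0.0020048
Normalizing constant = 0.02518274.
P(Urn III | evidence) = 0.00766584 / 0.02518274 ≈ 0.3044.

0.3044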